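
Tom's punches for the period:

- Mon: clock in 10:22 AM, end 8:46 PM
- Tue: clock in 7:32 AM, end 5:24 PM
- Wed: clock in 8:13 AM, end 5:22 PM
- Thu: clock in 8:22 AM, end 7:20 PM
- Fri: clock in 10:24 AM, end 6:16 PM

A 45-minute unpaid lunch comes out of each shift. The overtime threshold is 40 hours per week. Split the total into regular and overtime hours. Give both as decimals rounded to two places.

Mon: 10:22 AM–8:46 PM = 10 h 24 min; less 45 min break → 9 h 39 min
Tue: 7:32 AM–5:24 PM = 9 h 52 min; less 45 min break → 9 h 7 min
Wed: 8:13 AM–5:22 PM = 9 h 9 min; less 45 min break → 8 h 24 min
Thu: 8:22 AM–7:20 PM = 10 h 58 min; less 45 min break → 10 h 13 min
Fri: 10:24 AM–6:16 PM = 7 h 52 min; less 45 min break → 7 h 7 min
Total worked: 44 h 30 min = 44.50 h.
Threshold 40 h → overtime 4 h 30 min, regular 40 h 0 min.

Regular 40.00 hours, overtime 4.50 hours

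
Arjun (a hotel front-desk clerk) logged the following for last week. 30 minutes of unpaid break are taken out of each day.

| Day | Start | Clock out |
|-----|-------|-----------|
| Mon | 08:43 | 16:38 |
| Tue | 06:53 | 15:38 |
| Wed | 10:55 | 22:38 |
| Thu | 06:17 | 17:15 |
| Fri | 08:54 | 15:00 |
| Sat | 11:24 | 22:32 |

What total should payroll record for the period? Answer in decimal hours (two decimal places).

53.58 hours

Mon: 08:43–16:38 = 7 h 55 min; less 30 min break → 7 h 25 min
Tue: 06:53–15:38 = 8 h 45 min; less 30 min break → 8 h 15 min
Wed: 10:55–22:38 = 11 h 43 min; less 30 min break → 11 h 13 min
Thu: 06:17–17:15 = 10 h 58 min; less 30 min break → 10 h 28 min
Fri: 08:54–15:00 = 6 h 6 min; less 30 min break → 5 h 36 min
Sat: 11:24–22:32 = 11 h 8 min; less 30 min break → 10 h 38 min
Total: 7 h 25 min + 8 h 15 min + 11 h 13 min + 10 h 28 min + 5 h 36 min + 10 h 38 min = 53 h 35 min.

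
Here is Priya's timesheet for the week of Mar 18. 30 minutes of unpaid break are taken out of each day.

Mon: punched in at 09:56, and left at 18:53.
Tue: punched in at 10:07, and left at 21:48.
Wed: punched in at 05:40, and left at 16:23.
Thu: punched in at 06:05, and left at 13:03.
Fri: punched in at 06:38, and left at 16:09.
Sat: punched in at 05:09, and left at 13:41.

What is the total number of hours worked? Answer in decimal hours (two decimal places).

Mon: 09:56–18:53 = 8 h 57 min; less 30 min break → 8 h 27 min
Tue: 10:07–21:48 = 11 h 41 min; less 30 min break → 11 h 11 min
Wed: 05:40–16:23 = 10 h 43 min; less 30 min break → 10 h 13 min
Thu: 06:05–13:03 = 6 h 58 min; less 30 min break → 6 h 28 min
Fri: 06:38–16:09 = 9 h 31 min; less 30 min break → 9 h 1 min
Sat: 05:09–13:41 = 8 h 32 min; less 30 min break → 8 h 2 min
Total: 8 h 27 min + 11 h 11 min + 10 h 13 min + 6 h 28 min + 9 h 1 min + 8 h 2 min = 53 h 22 min.

53.37 hours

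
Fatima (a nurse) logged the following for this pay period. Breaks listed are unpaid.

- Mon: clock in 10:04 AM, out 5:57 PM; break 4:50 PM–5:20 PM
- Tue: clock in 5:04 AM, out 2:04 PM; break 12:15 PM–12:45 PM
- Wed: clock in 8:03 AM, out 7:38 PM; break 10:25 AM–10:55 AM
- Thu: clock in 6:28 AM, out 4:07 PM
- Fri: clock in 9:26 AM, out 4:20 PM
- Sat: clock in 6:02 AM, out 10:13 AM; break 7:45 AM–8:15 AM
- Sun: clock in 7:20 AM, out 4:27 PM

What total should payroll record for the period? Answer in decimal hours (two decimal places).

56.32 hours

Mon: 10:04 AM–5:57 PM = 7 h 53 min; less 30 min break → 7 h 23 min
Tue: 5:04 AM–2:04 PM = 9 h 0 min; less 30 min break → 8 h 30 min
Wed: 8:03 AM–7:38 PM = 11 h 35 min; less 30 min break → 11 h 5 min
Thu: 6:28 AM–4:07 PM = 9 h 39 min
Fri: 9:26 AM–4:20 PM = 6 h 54 min
Sat: 6:02 AM–10:13 AM = 4 h 11 min; less 30 min break → 3 h 41 min
Sun: 7:20 AM–4:27 PM = 9 h 7 min
Total: 7 h 23 min + 8 h 30 min + 11 h 5 min + 9 h 39 min + 6 h 54 min + 3 h 41 min + 9 h 7 min = 56 h 19 min.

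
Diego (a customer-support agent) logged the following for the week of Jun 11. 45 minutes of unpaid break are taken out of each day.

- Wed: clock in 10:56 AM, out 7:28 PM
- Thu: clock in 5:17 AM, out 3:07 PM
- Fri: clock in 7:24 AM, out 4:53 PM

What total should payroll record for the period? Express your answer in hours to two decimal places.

25.60 hours

Wed: 10:56 AM–7:28 PM = 8 h 32 min; less 45 min break → 7 h 47 min
Thu: 5:17 AM–3:07 PM = 9 h 50 min; less 45 min break → 9 h 5 min
Fri: 7:24 AM–4:53 PM = 9 h 29 min; less 45 min break → 8 h 44 min
Total: 7 h 47 min + 9 h 5 min + 8 h 44 min = 25 h 36 min.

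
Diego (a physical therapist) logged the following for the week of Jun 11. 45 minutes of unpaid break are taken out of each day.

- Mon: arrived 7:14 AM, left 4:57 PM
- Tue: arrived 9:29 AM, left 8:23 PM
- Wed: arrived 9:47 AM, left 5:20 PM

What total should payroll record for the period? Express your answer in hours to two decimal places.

25.92 hours

Mon: 7:14 AM–4:57 PM = 9 h 43 min; less 45 min break → 8 h 58 min
Tue: 9:29 AM–8:23 PM = 10 h 54 min; less 45 min break → 10 h 9 min
Wed: 9:47 AM–5:20 PM = 7 h 33 min; less 45 min break → 6 h 48 min
Total: 8 h 58 min + 10 h 9 min + 6 h 48 min = 25 h 55 min.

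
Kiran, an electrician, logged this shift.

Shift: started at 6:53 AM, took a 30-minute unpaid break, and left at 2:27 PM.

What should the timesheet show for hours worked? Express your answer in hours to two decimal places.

7.07 hours

Shift: 6:53 AM–2:27 PM = 7 h 34 min; less 30 min break → 7 h 4 min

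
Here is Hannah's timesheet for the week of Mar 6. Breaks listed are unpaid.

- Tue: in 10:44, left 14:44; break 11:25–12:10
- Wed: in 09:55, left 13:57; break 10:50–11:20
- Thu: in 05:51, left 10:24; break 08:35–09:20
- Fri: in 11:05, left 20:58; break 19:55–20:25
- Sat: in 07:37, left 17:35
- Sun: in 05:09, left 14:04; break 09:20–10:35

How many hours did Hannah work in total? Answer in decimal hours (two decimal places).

Tue: 10:44–14:44 = 4 h 0 min; less 45 min break → 3 h 15 min
Wed: 09:55–13:57 = 4 h 2 min; less 30 min break → 3 h 32 min
Thu: 05:51–10:24 = 4 h 33 min; less 45 min break → 3 h 48 min
Fri: 11:05–20:58 = 9 h 53 min; less 30 min break → 9 h 23 min
Sat: 07:37–17:35 = 9 h 58 min
Sun: 05:09–14:04 = 8 h 55 min; less 75 min break → 7 h 40 min
Total: 3 h 15 min + 3 h 32 min + 3 h 48 min + 9 h 23 min + 9 h 58 min + 7 h 40 min = 37 h 36 min.

37.60 hours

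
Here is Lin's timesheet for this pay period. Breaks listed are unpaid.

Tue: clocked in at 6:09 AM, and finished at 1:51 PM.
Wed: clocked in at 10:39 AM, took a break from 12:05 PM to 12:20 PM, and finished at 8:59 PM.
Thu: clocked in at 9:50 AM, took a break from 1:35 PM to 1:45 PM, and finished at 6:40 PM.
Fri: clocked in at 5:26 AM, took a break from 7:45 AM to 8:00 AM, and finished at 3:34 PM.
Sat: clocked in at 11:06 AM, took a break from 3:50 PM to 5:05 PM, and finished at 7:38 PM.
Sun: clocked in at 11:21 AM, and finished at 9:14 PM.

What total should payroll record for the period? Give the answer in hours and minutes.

Tue: 6:09 AM–1:51 PM = 7 h 42 min
Wed: 10:39 AM–8:59 PM = 10 h 20 min; less 15 min break → 10 h 5 min
Thu: 9:50 AM–6:40 PM = 8 h 50 min; less 10 min break → 8 h 40 min
Fri: 5:26 AM–3:34 PM = 10 h 8 min; less 15 min break → 9 h 53 min
Sat: 11:06 AM–7:38 PM = 8 h 32 min; less 75 min break → 7 h 17 min
Sun: 11:21 AM–9:14 PM = 9 h 53 min
Total: 7 h 42 min + 10 h 5 min + 8 h 40 min + 9 h 53 min + 7 h 17 min + 9 h 53 min = 53 h 30 min.

53 h 30 min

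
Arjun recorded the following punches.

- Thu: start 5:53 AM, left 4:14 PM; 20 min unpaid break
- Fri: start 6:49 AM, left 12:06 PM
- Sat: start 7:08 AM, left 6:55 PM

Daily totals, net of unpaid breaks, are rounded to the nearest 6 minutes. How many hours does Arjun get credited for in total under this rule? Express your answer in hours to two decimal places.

27.10 hours

Thu: 5:53 AM–4:14 PM = 10 h 21 min − 20 min = 10 h 1 min → rounds to 10 h 0 min
Fri: 6:49 AM–12:06 PM = 5 h 17 min → rounds to 5 h 18 min
Sat: 7:08 AM–6:55 PM = 11 h 47 min → rounds to 11 h 48 min
Total credited: 27 h 6 min.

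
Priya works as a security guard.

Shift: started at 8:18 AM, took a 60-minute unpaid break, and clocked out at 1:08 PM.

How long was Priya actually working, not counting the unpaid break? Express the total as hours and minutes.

3 h 50 min

Shift: 8:18 AM–1:08 PM = 4 h 50 min; less 60 min break → 3 h 50 min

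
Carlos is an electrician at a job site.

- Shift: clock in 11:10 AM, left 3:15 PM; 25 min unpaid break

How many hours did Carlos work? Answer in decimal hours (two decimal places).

3.67 hours

Shift: 11:10 AM–3:15 PM = 4 h 5 min; less 25 min break → 3 h 40 min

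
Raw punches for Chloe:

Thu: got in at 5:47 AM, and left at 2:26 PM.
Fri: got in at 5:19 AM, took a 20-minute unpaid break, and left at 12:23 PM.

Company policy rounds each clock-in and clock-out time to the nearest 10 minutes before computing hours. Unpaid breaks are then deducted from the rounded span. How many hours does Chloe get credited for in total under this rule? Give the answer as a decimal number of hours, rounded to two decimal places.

Thu: in 5:47 AM→5:50 AM, out 2:26 PM→2:30 PM; 8 h 40 min
Fri: in 5:19 AM→5:20 AM, out 12:23 PM→12:20 PM; 7 h 0 min − 20 min = 6 h 40 min
Total credited: 15 h 20 min.

15.33 hours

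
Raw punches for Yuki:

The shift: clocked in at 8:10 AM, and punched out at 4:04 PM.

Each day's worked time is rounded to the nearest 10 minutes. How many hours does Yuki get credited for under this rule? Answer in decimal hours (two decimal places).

7.83 hours

The shift: 8:10 AM–4:04 PM = 7 h 54 min → rounds to 7 h 50 min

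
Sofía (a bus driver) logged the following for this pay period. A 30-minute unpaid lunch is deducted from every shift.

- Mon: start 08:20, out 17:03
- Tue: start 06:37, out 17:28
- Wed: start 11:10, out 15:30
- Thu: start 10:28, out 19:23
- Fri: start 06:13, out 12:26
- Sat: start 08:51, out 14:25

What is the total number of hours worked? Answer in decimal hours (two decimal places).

Mon: 08:20–17:03 = 8 h 43 min; less 30 min break → 8 h 13 min
Tue: 06:37–17:28 = 10 h 51 min; less 30 min break → 10 h 21 min
Wed: 11:10–15:30 = 4 h 20 min; less 30 min break → 3 h 50 min
Thu: 10:28–19:23 = 8 h 55 min; less 30 min break → 8 h 25 min
Fri: 06:13–12:26 = 6 h 13 min; less 30 min break → 5 h 43 min
Sat: 08:51–14:25 = 5 h 34 min; less 30 min break → 5 h 4 min
Total: 8 h 13 min + 10 h 21 min + 3 h 50 min + 8 h 25 min + 5 h 43 min + 5 h 4 min = 41 h 36 min.

41.60 hours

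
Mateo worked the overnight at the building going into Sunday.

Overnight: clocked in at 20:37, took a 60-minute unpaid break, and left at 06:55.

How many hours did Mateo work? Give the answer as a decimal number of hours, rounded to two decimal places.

9.30 hours

Overnight: 20:37 → midnight = 3 h 23 min; midnight → 06:55 = 6 h 55 min; span 10 h 18 min; less 60 min break → 9 h 18 min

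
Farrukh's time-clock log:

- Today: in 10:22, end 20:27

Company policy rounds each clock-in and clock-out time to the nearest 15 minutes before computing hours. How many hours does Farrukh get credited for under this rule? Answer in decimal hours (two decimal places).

10.25 hours

Today: in 10:22→10:15, out 20:27→20:30; 10 h 15 min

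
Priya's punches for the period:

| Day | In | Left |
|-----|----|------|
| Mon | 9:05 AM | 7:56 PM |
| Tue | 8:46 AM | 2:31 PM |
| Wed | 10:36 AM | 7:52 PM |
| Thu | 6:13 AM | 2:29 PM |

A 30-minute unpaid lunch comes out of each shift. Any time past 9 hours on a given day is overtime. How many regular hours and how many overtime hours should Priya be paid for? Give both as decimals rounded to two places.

Regular 30.78 hours, overtime 1.35 hours

Mon: 9:05 AM–7:56 PM = 10 h 51 min; less 30 min break → 10 h 21 min
Tue: 8:46 AM–2:31 PM = 5 h 45 min; less 30 min break → 5 h 15 min
Wed: 10:36 AM–7:52 PM = 9 h 16 min; less 30 min break → 8 h 46 min
Thu: 6:13 AM–2:29 PM = 8 h 16 min; less 30 min break → 7 h 46 min
Mon reg 9 h 0 min / OT 1 h 21 min; Tue reg 5 h 15 min / OT 0 h 0 min; Wed reg 8 h 46 min / OT 0 h 0 min; Thu reg 7 h 46 min / OT 0 h 0 min.
Totals: regular 30 h 47 min, overtime 1 h 21 min.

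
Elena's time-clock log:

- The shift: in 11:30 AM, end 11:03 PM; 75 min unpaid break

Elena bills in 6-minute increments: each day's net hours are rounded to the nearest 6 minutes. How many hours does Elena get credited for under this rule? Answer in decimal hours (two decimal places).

10.30 hours

The shift: 11:30 AM–11:03 PM = 11 h 33 min − 75 min = 10 h 18 min → rounds to 10 h 18 min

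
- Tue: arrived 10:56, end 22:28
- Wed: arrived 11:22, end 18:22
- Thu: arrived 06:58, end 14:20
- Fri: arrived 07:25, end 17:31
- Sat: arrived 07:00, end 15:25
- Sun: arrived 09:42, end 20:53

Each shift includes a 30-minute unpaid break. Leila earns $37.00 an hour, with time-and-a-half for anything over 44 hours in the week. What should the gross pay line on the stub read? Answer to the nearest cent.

Tue: 10:56–22:28 = 11 h 32 min; less 30 min break → 11 h 2 min
Wed: 11:22–18:22 = 7 h 0 min; less 30 min break → 6 h 30 min
Thu: 06:58–14:20 = 7 h 22 min; less 30 min break → 6 h 52 min
Fri: 07:25–17:31 = 10 h 6 min; less 30 min break → 9 h 36 min
Sat: 07:00–15:25 = 8 h 25 min; less 30 min break → 7 h 55 min
Sun: 09:42–20:53 = 11 h 11 min; less 30 min break → 10 h 41 min
Total worked: 52 h 36 min = 3156 min.
Regular 44 h 0 min = 2640 min at $37.00/h; overtime 8 h 36 min = 516 min at $55.50/h.
Pay = (2640 × $37.00 + 516 × $55.50) ÷ 60 = $2105.30.

$2105.30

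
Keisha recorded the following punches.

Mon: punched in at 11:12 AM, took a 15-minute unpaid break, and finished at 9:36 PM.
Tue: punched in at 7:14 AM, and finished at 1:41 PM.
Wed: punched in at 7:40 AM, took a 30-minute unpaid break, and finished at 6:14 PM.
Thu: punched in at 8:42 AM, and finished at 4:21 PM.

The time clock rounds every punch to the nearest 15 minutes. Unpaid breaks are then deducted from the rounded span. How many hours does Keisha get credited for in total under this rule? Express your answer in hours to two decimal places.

Mon: in 11:12 AM→11:15 AM, out 9:36 PM→9:30 PM; 10 h 15 min − 15 min = 10 h 0 min
Tue: in 7:14 AM→7:15 AM, out 1:41 PM→1:45 PM; 6 h 30 min
Wed: in 7:40 AM→7:45 AM, out 6:14 PM→6:15 PM; 10 h 30 min − 30 min = 10 h 0 min
Thu: in 8:42 AM→8:45 AM, out 4:21 PM→4:15 PM; 7 h 30 min
Total credited: 34 h 0 min.

34.00 hours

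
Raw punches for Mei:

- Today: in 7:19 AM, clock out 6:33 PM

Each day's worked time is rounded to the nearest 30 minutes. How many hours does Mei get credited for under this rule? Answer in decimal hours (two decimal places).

11.00 hours

Today: 7:19 AM–6:33 PM = 11 h 14 min → rounds to 11 h 0 min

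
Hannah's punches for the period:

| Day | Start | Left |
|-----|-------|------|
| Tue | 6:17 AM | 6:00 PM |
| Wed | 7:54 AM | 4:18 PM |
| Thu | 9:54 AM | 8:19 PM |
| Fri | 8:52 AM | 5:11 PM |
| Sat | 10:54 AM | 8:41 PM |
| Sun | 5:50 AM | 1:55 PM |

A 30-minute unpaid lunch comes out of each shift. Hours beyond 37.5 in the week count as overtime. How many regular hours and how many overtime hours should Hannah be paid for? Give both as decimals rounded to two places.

Tue: 6:17 AM–6:00 PM = 11 h 43 min; less 30 min break → 11 h 13 min
Wed: 7:54 AM–4:18 PM = 8 h 24 min; less 30 min break → 7 h 54 min
Thu: 9:54 AM–8:19 PM = 10 h 25 min; less 30 min break → 9 h 55 min
Fri: 8:52 AM–5:11 PM = 8 h 19 min; less 30 min break → 7 h 49 min
Sat: 10:54 AM–8:41 PM = 9 h 47 min; less 30 min break → 9 h 17 min
Sun: 5:50 AM–1:55 PM = 8 h 5 min; less 30 min break → 7 h 35 min
Total worked: 53 h 43 min = 53.72 h.
Threshold 37.5 h → overtime 16 h 13 min, regular 37 h 30 min.

Regular 37.50 hours, overtime 16.22 hours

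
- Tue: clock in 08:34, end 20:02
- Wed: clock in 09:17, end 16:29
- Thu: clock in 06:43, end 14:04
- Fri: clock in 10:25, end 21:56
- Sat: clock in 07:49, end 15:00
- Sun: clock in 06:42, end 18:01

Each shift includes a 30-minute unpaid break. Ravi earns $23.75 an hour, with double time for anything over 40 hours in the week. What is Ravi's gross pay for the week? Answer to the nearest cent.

$1569.08

Tue: 08:34–20:02 = 11 h 28 min; less 30 min break → 10 h 58 min
Wed: 09:17–16:29 = 7 h 12 min; less 30 min break → 6 h 42 min
Thu: 06:43–14:04 = 7 h 21 min; less 30 min break → 6 h 51 min
Fri: 10:25–21:56 = 11 h 31 min; less 30 min break → 11 h 1 min
Sat: 07:49–15:00 = 7 h 11 min; less 30 min break → 6 h 41 min
Sun: 06:42–18:01 = 11 h 19 min; less 30 min break → 10 h 49 min
Total worked: 53 h 2 min = 3182 min.
Regular 40 h 0 min = 2400 min at $23.75/h; overtime 13 h 2 min = 782 min at $47.50/h.
Pay = (2400 × $23.75 + 782 × $47.50) ÷ 60 = $1569.08.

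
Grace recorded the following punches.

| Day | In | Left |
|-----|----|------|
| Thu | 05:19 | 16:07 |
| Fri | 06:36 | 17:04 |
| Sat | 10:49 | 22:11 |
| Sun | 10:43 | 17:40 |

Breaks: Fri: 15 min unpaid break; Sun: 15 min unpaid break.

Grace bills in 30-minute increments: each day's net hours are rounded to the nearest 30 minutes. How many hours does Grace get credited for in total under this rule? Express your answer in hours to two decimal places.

Thu: 05:19–16:07 = 10 h 48 min → rounds to 11 h 0 min
Fri: 06:36–17:04 = 10 h 28 min − 15 min = 10 h 13 min → rounds to 10 h 0 min
Sat: 10:49–22:11 = 11 h 22 min → rounds to 11 h 30 min
Sun: 10:43–17:40 = 6 h 57 min − 15 min = 6 h 42 min → rounds to 6 h 30 min
Total credited: 39 h 0 min.

39.00 hours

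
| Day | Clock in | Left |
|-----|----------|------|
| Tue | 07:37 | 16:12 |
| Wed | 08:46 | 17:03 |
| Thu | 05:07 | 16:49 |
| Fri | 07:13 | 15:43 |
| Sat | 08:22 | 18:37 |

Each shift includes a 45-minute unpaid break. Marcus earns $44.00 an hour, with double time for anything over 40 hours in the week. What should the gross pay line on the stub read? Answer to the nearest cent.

Tue: 07:37–16:12 = 8 h 35 min; less 45 min break → 7 h 50 min
Wed: 08:46–17:03 = 8 h 17 min; less 45 min break → 7 h 32 min
Thu: 05:07–16:49 = 11 h 42 min; less 45 min break → 10 h 57 min
Fri: 07:13–15:43 = 8 h 30 min; less 45 min break → 7 h 45 min
Sat: 08:22–18:37 = 10 h 15 min; less 45 min break → 9 h 30 min
Total worked: 43 h 34 min = 2614 min.
Regular 40 h 0 min = 2400 min at $44.00/h; overtime 3 h 34 min = 214 min at $88.00/h.
Pay = (2400 × $44.00 + 214 × $88.00) ÷ 60 = $2073.87.

$2073.87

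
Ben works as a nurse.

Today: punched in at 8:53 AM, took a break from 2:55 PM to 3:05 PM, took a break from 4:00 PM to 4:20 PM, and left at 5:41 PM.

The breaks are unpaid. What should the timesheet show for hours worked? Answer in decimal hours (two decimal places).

8.30 hours

Today: 8:53 AM–5:41 PM = 8 h 48 min; less 30 min break → 8 h 18 min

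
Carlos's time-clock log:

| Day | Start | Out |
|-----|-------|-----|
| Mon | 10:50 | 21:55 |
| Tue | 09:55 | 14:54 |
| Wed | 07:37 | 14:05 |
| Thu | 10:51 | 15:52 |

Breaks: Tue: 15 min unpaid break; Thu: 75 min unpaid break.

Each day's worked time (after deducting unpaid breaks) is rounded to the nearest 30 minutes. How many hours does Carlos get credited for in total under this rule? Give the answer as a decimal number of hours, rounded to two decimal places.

26.00 hours

Mon: 10:50–21:55 = 11 h 5 min → rounds to 11 h 0 min
Tue: 09:55–14:54 = 4 h 59 min − 15 min = 4 h 44 min → rounds to 4 h 30 min
Wed: 07:37–14:05 = 6 h 28 min → rounds to 6 h 30 min
Thu: 10:51–15:52 = 5 h 1 min − 75 min = 3 h 46 min → rounds to 4 h 0 min
Total credited: 26 h 0 min.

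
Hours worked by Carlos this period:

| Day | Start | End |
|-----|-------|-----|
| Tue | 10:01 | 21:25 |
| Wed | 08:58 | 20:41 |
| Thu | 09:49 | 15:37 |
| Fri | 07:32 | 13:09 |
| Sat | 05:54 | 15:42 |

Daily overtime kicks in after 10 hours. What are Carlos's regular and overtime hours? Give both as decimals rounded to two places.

Tue: 10:01–21:25 = 11 h 24 min
Wed: 08:58–20:41 = 11 h 43 min
Thu: 09:49–15:37 = 5 h 48 min
Fri: 07:32–13:09 = 5 h 37 min
Sat: 05:54–15:42 = 9 h 48 min
Tue reg 10 h 0 min / OT 1 h 24 min; Wed reg 10 h 0 min / OT 1 h 43 min; Thu reg 5 h 48 min / OT 0 h 0 min; Fri reg 5 h 37 min / OT 0 h 0 min; Sat reg 9 h 48 min / OT 0 h 0 min.
Totals: regular 41 h 13 min, overtime 3 h 7 min.

Regular 41.22 hours, overtime 3.12 hours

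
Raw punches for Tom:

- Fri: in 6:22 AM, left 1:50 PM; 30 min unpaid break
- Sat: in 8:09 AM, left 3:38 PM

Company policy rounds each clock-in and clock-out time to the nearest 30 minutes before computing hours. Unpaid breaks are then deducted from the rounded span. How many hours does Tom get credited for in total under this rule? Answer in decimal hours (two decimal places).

Fri: in 6:22 AM→6:30 AM, out 1:50 PM→2:00 PM; 7 h 30 min − 30 min = 7 h 0 min
Sat: in 8:09 AM→8:00 AM, out 3:38 PM→3:30 PM; 7 h 30 min
Total credited: 14 h 30 min.

14.50 hours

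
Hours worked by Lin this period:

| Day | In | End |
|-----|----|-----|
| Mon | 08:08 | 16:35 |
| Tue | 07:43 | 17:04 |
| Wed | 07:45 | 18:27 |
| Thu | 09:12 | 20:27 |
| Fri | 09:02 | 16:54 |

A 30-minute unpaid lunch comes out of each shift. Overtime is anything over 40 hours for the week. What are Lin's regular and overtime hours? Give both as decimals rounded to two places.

Regular 40.00 hours, overtime 5.12 hours

Mon: 08:08–16:35 = 8 h 27 min; less 30 min break → 7 h 57 min
Tue: 07:43–17:04 = 9 h 21 min; less 30 min break → 8 h 51 min
Wed: 07:45–18:27 = 10 h 42 min; less 30 min break → 10 h 12 min
Thu: 09:12–20:27 = 11 h 15 min; less 30 min break → 10 h 45 min
Fri: 09:02–16:54 = 7 h 52 min; less 30 min break → 7 h 22 min
Total worked: 45 h 7 min = 45.12 h.
Threshold 40 h → overtime 5 h 7 min, regular 40 h 0 min.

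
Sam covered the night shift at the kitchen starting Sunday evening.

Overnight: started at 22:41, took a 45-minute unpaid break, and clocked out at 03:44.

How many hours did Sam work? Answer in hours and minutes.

4 h 18 min

Overnight: 22:41 → midnight = 1 h 19 min; midnight → 03:44 = 3 h 44 min; span 5 h 3 min; less 45 min break → 4 h 18 min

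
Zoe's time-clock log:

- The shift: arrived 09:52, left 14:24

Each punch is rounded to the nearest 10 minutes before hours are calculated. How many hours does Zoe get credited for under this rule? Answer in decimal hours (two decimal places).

The shift: in 09:52→09:50, out 14:24→14:20; 4 h 30 min

4.50 hours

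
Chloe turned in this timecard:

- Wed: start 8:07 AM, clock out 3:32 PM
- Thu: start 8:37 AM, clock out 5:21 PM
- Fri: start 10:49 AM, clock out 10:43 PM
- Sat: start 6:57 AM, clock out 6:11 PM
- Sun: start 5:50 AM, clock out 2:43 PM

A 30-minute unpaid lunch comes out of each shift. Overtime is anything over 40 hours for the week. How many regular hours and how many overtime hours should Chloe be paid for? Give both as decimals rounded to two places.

Regular 40.00 hours, overtime 5.67 hours

Wed: 8:07 AM–3:32 PM = 7 h 25 min; less 30 min break → 6 h 55 min
Thu: 8:37 AM–5:21 PM = 8 h 44 min; less 30 min break → 8 h 14 min
Fri: 10:49 AM–10:43 PM = 11 h 54 min; less 30 min break → 11 h 24 min
Sat: 6:57 AM–6:11 PM = 11 h 14 min; less 30 min break → 10 h 44 min
Sun: 5:50 AM–2:43 PM = 8 h 53 min; less 30 min break → 8 h 23 min
Total worked: 45 h 40 min = 45.67 h.
Threshold 40 h → overtime 5 h 40 min, regular 40 h 0 min.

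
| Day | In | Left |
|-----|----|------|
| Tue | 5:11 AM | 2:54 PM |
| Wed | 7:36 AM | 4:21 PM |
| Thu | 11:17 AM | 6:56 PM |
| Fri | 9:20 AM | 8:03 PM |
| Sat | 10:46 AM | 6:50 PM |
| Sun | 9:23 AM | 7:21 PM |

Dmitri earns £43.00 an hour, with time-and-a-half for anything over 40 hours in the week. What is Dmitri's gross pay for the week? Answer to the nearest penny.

£2678.90

Tue: 5:11 AM–2:54 PM = 9 h 43 min
Wed: 7:36 AM–4:21 PM = 8 h 45 min
Thu: 11:17 AM–6:56 PM = 7 h 39 min
Fri: 9:20 AM–8:03 PM = 10 h 43 min
Sat: 10:46 AM–6:50 PM = 8 h 4 min
Sun: 9:23 AM–7:21 PM = 9 h 58 min
Total worked: 54 h 52 min = 3292 min.
Regular 40 h 0 min = 2400 min at £43.00/h; overtime 14 h 52 min = 892 min at £64.50/h.
Pay = (2400 × £43.00 + 892 × £64.50) ÷ 60 = £2678.90.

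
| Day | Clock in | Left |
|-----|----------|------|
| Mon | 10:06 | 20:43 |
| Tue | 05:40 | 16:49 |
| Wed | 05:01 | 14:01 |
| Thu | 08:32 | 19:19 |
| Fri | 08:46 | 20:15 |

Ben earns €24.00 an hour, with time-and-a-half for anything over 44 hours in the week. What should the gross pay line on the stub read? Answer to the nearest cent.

Mon: 10:06–20:43 = 10 h 37 min
Tue: 05:40–16:49 = 11 h 9 min
Wed: 05:01–14:01 = 9 h 0 min
Thu: 08:32–19:19 = 10 h 47 min
Fri: 08:46–20:15 = 11 h 29 min
Total worked: 53 h 2 min = 3182 min.
Regular 44 h 0 min = 2640 min at €24.00/h; overtime 9 h 2 min = 542 min at €36.00/h.
Pay = (2640 × €24.00 + 542 × €36.00) ÷ 60 = €1381.20.

€1381.20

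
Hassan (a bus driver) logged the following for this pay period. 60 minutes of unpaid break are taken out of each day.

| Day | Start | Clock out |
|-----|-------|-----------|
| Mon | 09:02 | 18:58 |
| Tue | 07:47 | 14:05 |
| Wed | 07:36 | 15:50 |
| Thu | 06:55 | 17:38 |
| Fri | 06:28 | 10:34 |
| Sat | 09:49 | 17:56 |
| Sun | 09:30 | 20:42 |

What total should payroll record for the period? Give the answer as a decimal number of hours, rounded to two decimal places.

51.60 hours

Mon: 09:02–18:58 = 9 h 56 min; less 60 min break → 8 h 56 min
Tue: 07:47–14:05 = 6 h 18 min; less 60 min break → 5 h 18 min
Wed: 07:36–15:50 = 8 h 14 min; less 60 min break → 7 h 14 min
Thu: 06:55–17:38 = 10 h 43 min; less 60 min break → 9 h 43 min
Fri: 06:28–10:34 = 4 h 6 min; less 60 min break → 3 h 6 min
Sat: 09:49–17:56 = 8 h 7 min; less 60 min break → 7 h 7 min
Sun: 09:30–20:42 = 11 h 12 min; less 60 min break → 10 h 12 min
Total: 8 h 56 min + 5 h 18 min + 7 h 14 min + 9 h 43 min + 3 h 6 min + 7 h 7 min + 10 h 12 min = 51 h 36 min.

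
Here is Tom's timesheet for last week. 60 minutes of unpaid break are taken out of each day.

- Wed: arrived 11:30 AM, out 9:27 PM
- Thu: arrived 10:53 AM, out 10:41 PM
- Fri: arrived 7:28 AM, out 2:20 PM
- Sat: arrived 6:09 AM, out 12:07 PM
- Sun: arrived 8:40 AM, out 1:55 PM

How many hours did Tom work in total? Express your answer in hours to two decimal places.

34.83 hours

Wed: 11:30 AM–9:27 PM = 9 h 57 min; less 60 min break → 8 h 57 min
Thu: 10:53 AM–10:41 PM = 11 h 48 min; less 60 min break → 10 h 48 min
Fri: 7:28 AM–2:20 PM = 6 h 52 min; less 60 min break → 5 h 52 min
Sat: 6:09 AM–12:07 PM = 5 h 58 min; less 60 min break → 4 h 58 min
Sun: 8:40 AM–1:55 PM = 5 h 15 min; less 60 min break → 4 h 15 min
Total: 8 h 57 min + 10 h 48 min + 5 h 52 min + 4 h 58 min + 4 h 15 min = 34 h 50 min.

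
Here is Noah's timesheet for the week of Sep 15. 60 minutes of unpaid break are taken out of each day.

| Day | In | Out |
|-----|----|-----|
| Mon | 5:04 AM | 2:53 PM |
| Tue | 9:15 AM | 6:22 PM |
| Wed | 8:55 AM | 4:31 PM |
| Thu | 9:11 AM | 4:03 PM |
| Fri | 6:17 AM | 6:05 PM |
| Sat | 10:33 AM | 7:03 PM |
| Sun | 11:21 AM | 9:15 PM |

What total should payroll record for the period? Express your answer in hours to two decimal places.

Mon: 5:04 AM–2:53 PM = 9 h 49 min; less 60 min break → 8 h 49 min
Tue: 9:15 AM–6:22 PM = 9 h 7 min; less 60 min break → 8 h 7 min
Wed: 8:55 AM–4:31 PM = 7 h 36 min; less 60 min break → 6 h 36 min
Thu: 9:11 AM–4:03 PM = 6 h 52 min; less 60 min break → 5 h 52 min
Fri: 6:17 AM–6:05 PM = 11 h 48 min; less 60 min break → 10 h 48 min
Sat: 10:33 AM–7:03 PM = 8 h 30 min; less 60 min break → 7 h 30 min
Sun: 11:21 AM–9:15 PM = 9 h 54 min; less 60 min break → 8 h 54 min
Total: 8 h 49 min + 8 h 7 min + 6 h 36 min + 5 h 52 min + 10 h 48 min + 7 h 30 min + 8 h 54 min = 56 h 36 min.

56.60 hours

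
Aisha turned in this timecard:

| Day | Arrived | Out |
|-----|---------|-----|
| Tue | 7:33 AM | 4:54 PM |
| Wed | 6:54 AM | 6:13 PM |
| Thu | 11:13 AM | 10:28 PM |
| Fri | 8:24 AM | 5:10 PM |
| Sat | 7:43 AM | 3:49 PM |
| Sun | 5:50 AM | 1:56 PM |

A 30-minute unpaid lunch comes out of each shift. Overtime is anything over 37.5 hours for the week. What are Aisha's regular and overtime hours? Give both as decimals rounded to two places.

Regular 37.50 hours, overtime 16.38 hours

Tue: 7:33 AM–4:54 PM = 9 h 21 min; less 30 min break → 8 h 51 min
Wed: 6:54 AM–6:13 PM = 11 h 19 min; less 30 min break → 10 h 49 min
Thu: 11:13 AM–10:28 PM = 11 h 15 min; less 30 min break → 10 h 45 min
Fri: 8:24 AM–5:10 PM = 8 h 46 min; less 30 min break → 8 h 16 min
Sat: 7:43 AM–3:49 PM = 8 h 6 min; less 30 min break → 7 h 36 min
Sun: 5:50 AM–1:56 PM = 8 h 6 min; less 30 min break → 7 h 36 min
Total worked: 53 h 53 min = 53.88 h.
Threshold 37.5 h → overtime 16 h 23 min, regular 37 h 30 min.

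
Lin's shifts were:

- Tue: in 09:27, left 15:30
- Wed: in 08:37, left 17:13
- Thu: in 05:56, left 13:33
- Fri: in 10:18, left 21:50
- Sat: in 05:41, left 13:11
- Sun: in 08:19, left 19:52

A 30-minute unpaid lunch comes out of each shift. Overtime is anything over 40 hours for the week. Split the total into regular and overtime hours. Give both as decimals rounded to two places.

Regular 40.00 hours, overtime 9.85 hours

Tue: 09:27–15:30 = 6 h 3 min; less 30 min break → 5 h 33 min
Wed: 08:37–17:13 = 8 h 36 min; less 30 min break → 8 h 6 min
Thu: 05:56–13:33 = 7 h 37 min; less 30 min break → 7 h 7 min
Fri: 10:18–21:50 = 11 h 32 min; less 30 min break → 11 h 2 min
Sat: 05:41–13:11 = 7 h 30 min; less 30 min break → 7 h 0 min
Sun: 08:19–19:52 = 11 h 33 min; less 30 min break → 11 h 3 min
Total worked: 49 h 51 min = 49.85 h.
Threshold 40 h → overtime 9 h 51 min, regular 40 h 0 min.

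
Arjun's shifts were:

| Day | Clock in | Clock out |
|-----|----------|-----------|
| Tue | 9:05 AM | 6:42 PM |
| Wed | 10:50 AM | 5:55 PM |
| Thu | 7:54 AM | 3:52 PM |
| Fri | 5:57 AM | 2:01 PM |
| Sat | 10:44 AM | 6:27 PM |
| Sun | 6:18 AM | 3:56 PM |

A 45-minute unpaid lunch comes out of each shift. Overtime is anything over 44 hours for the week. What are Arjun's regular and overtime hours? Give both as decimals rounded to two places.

Tue: 9:05 AM–6:42 PM = 9 h 37 min; less 45 min break → 8 h 52 min
Wed: 10:50 AM–5:55 PM = 7 h 5 min; less 45 min break → 6 h 20 min
Thu: 7:54 AM–3:52 PM = 7 h 58 min; less 45 min break → 7 h 13 min
Fri: 5:57 AM–2:01 PM = 8 h 4 min; less 45 min break → 7 h 19 min
Sat: 10:44 AM–6:27 PM = 7 h 43 min; less 45 min break → 6 h 58 min
Sun: 6:18 AM–3:56 PM = 9 h 38 min; less 45 min break → 8 h 53 min
Total worked: 45 h 35 min = 45.58 h.
Threshold 44 h → overtime 1 h 35 min, regular 44 h 0 min.

Regular 44.00 hours, overtime 1.58 hours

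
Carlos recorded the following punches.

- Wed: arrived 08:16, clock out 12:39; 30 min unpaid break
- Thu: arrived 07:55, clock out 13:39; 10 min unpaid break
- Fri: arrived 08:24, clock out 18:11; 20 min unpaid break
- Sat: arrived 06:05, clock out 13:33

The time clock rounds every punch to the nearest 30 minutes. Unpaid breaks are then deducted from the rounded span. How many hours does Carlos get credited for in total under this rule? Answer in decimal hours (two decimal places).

25.50 hours

Wed: in 08:16→08:30, out 12:39→12:30; 4 h 0 min − 30 min = 3 h 30 min
Thu: in 07:55→08:00, out 13:39→13:30; 5 h 30 min − 10 min = 5 h 20 min
Fri: in 08:24→08:30, out 18:11→18:00; 9 h 30 min − 20 min = 9 h 10 min
Sat: in 06:05→06:00, out 13:33→13:30; 7 h 30 min
Total credited: 25 h 30 min.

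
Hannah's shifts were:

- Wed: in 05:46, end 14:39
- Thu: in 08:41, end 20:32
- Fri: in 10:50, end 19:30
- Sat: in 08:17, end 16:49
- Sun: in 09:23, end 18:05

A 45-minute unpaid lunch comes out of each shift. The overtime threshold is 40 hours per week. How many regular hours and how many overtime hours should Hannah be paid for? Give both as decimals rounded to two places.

Wed: 05:46–14:39 = 8 h 53 min; less 45 min break → 8 h 8 min
Thu: 08:41–20:32 = 11 h 51 min; less 45 min break → 11 h 6 min
Fri: 10:50–19:30 = 8 h 40 min; less 45 min break → 7 h 55 min
Sat: 08:17–16:49 = 8 h 32 min; less 45 min break → 7 h 47 min
Sun: 09:23–18:05 = 8 h 42 min; less 45 min break → 7 h 57 min
Total worked: 42 h 53 min = 42.88 h.
Threshold 40 h → overtime 2 h 53 min, regular 40 h 0 min.

Regular 40.00 hours, overtime 2.88 hours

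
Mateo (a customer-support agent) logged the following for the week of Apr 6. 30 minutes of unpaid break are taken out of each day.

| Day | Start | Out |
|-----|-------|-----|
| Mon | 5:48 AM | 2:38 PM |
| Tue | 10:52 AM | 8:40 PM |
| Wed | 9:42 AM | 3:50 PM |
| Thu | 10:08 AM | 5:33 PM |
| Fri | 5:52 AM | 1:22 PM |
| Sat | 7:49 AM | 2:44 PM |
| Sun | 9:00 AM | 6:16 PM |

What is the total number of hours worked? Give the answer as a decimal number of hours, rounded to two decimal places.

Mon: 5:48 AM–2:38 PM = 8 h 50 min; less 30 min break → 8 h 20 min
Tue: 10:52 AM–8:40 PM = 9 h 48 min; less 30 min break → 9 h 18 min
Wed: 9:42 AM–3:50 PM = 6 h 8 min; less 30 min break → 5 h 38 min
Thu: 10:08 AM–5:33 PM = 7 h 25 min; less 30 min break → 6 h 55 min
Fri: 5:52 AM–1:22 PM = 7 h 30 min; less 30 min break → 7 h 0 min
Sat: 7:49 AM–2:44 PM = 6 h 55 min; less 30 min break → 6 h 25 min
Sun: 9:00 AM–6:16 PM = 9 h 16 min; less 30 min break → 8 h 46 min
Total: 8 h 20 min + 9 h 18 min + 5 h 38 min + 6 h 55 min + 7 h 0 min + 6 h 25 min + 8 h 46 min = 52 h 22 min.

52.37 hours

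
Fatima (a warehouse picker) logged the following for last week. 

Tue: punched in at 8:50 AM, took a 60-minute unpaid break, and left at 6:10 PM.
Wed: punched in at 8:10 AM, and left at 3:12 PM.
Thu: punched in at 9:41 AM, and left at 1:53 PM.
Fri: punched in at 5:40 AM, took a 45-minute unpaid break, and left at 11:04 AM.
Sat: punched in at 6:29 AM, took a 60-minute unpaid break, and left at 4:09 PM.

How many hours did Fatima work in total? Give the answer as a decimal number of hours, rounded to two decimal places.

Tue: 8:50 AM–6:10 PM = 9 h 20 min; less 60 min break → 8 h 20 min
Wed: 8:10 AM–3:12 PM = 7 h 2 min
Thu: 9:41 AM–1:53 PM = 4 h 12 min
Fri: 5:40 AM–11:04 AM = 5 h 24 min; less 45 min break → 4 h 39 min
Sat: 6:29 AM–4:09 PM = 9 h 40 min; less 60 min break → 8 h 40 min
Total: 8 h 20 min + 7 h 2 min + 4 h 12 min + 4 h 39 min + 8 h 40 min = 32 h 53 min.

32.88 hours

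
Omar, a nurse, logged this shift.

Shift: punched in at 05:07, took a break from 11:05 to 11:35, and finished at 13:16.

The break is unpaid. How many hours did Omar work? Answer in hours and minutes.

7 h 39 min

Shift: 05:07–13:16 = 8 h 9 min; less 30 min break → 7 h 39 min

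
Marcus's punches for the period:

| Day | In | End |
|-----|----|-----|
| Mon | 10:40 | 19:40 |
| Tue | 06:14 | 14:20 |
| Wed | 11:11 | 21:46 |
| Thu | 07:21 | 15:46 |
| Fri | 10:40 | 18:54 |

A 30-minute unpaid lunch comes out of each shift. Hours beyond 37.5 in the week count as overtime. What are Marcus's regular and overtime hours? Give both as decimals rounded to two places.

Mon: 10:40–19:40 = 9 h 0 min; less 30 min break → 8 h 30 min
Tue: 06:14–14:20 = 8 h 6 min; less 30 min break → 7 h 36 min
Wed: 11:11–21:46 = 10 h 35 min; less 30 min break → 10 h 5 min
Thu: 07:21–15:46 = 8 h 25 min; less 30 min break → 7 h 55 min
Fri: 10:40–18:54 = 8 h 14 min; less 30 min break → 7 h 44 min
Total worked: 41 h 50 min = 41.83 h.
Threshold 37.5 h → overtime 4 h 20 min, regular 37 h 30 min.

Regular 37.50 hours, overtime 4.33 hours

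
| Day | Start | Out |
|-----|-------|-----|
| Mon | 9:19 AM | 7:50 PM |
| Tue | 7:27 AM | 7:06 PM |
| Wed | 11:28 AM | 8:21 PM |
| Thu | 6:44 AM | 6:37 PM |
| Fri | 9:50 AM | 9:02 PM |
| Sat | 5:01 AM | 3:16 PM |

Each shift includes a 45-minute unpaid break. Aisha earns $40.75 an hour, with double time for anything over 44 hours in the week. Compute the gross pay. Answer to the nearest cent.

$3087.49

Mon: 9:19 AM–7:50 PM = 10 h 31 min; less 45 min break → 9 h 46 min
Tue: 7:27 AM–7:06 PM = 11 h 39 min; less 45 min break → 10 h 54 min
Wed: 11:28 AM–8:21 PM = 8 h 53 min; less 45 min break → 8 h 8 min
Thu: 6:44 AM–6:37 PM = 11 h 53 min; less 45 min break → 11 h 8 min
Fri: 9:50 AM–9:02 PM = 11 h 12 min; less 45 min break → 10 h 27 min
Sat: 5:01 AM–3:16 PM = 10 h 15 min; less 45 min break → 9 h 30 min
Total worked: 59 h 53 min = 3593 min.
Regular 44 h 0 min = 2640 min at $40.75/h; overtime 15 h 53 min = 953 min at $81.50/h.
Pay = (2640 × $40.75 + 953 × $81.50) ÷ 60 = $3087.49.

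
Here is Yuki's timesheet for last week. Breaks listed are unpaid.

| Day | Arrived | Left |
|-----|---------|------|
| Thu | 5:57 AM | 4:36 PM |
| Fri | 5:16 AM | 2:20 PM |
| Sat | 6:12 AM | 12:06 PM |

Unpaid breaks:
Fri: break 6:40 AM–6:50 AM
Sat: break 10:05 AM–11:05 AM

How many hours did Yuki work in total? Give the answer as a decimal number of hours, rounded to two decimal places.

Thu: 5:57 AM–4:36 PM = 10 h 39 min
Fri: 5:16 AM–2:20 PM = 9 h 4 min; less 10 min break → 8 h 54 min
Sat: 6:12 AM–12:06 PM = 5 h 54 min; less 60 min break → 4 h 54 min
Total: 10 h 39 min + 8 h 54 min + 4 h 54 min = 24 h 27 min.

24.45 hours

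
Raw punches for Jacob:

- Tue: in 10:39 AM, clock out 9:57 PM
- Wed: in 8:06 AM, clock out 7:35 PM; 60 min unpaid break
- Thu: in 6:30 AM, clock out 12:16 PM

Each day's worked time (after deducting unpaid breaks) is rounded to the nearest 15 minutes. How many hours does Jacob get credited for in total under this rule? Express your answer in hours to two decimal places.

Tue: 10:39 AM–9:57 PM = 11 h 18 min → rounds to 11 h 15 min
Wed: 8:06 AM–7:35 PM = 11 h 29 min − 60 min = 10 h 29 min → rounds to 10 h 30 min
Thu: 6:30 AM–12:16 PM = 5 h 46 min → rounds to 5 h 45 min
Total credited: 27 h 30 min.

27.50 hours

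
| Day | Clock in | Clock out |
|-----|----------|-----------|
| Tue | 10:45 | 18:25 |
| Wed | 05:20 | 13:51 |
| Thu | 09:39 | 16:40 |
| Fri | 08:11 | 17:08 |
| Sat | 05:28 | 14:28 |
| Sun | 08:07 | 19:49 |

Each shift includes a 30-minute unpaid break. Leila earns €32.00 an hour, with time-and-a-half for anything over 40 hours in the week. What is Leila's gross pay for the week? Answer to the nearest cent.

Tue: 10:45–18:25 = 7 h 40 min; less 30 min break → 7 h 10 min
Wed: 05:20–13:51 = 8 h 31 min; less 30 min break → 8 h 1 min
Thu: 09:39–16:40 = 7 h 1 min; less 30 min break → 6 h 31 min
Fri: 08:11–17:08 = 8 h 57 min; less 30 min break → 8 h 27 min
Sat: 05:28–14:28 = 9 h 0 min; less 30 min break → 8 h 30 min
Sun: 08:07–19:49 = 11 h 42 min; less 30 min break → 11 h 12 min
Total worked: 49 h 51 min = 2991 min.
Regular 40 h 0 min = 2400 min at €32.00/h; overtime 9 h 51 min = 591 min at €48.00/h.
Pay = (2400 × €32.00 + 591 × €48.00) ÷ 60 = €1752.80.

€1752.80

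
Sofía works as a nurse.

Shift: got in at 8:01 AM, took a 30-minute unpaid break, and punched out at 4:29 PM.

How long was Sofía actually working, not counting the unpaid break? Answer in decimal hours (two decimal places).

7.97 hours

Shift: 8:01 AM–4:29 PM = 8 h 28 min; less 30 min break → 7 h 58 min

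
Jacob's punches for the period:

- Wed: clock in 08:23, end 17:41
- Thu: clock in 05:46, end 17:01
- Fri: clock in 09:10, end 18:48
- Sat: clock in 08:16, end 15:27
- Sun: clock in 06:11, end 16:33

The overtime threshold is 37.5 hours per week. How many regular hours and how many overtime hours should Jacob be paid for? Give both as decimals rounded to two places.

Wed: 08:23–17:41 = 9 h 18 min
Thu: 05:46–17:01 = 11 h 15 min
Fri: 09:10–18:48 = 9 h 38 min
Sat: 08:16–15:27 = 7 h 11 min
Sun: 06:11–16:33 = 10 h 22 min
Total worked: 47 h 44 min = 47.73 h.
Threshold 37.5 h → overtime 10 h 14 min, regular 37 h 30 min.

Regular 37.50 hours, overtime 10.23 hours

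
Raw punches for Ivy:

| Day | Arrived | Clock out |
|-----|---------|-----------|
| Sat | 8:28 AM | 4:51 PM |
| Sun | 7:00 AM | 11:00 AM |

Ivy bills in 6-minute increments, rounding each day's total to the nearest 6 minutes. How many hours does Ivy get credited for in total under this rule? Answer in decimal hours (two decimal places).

12.40 hours

Sat: 8:28 AM–4:51 PM = 8 h 23 min → rounds to 8 h 24 min
Sun: 7:00 AM–11:00 AM = 4 h 0 min → rounds to 4 h 0 min
Total credited: 12 h 24 min.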